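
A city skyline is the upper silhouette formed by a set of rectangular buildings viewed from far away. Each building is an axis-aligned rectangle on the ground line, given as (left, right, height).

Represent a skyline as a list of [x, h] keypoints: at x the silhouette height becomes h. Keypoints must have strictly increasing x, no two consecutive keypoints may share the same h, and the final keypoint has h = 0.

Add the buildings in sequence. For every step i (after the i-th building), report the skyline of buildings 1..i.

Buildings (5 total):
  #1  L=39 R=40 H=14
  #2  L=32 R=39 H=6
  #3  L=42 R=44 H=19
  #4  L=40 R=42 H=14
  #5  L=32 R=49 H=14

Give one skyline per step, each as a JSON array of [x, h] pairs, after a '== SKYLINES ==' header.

== SKYLINES ==
[[39,14],[40,0]]
[[32,6],[39,14],[40,0]]
[[32,6],[39,14],[40,0],[42,19],[44,0]]
[[32,6],[39,14],[42,19],[44,0]]
[[32,14],[42,19],[44,14],[49,0]]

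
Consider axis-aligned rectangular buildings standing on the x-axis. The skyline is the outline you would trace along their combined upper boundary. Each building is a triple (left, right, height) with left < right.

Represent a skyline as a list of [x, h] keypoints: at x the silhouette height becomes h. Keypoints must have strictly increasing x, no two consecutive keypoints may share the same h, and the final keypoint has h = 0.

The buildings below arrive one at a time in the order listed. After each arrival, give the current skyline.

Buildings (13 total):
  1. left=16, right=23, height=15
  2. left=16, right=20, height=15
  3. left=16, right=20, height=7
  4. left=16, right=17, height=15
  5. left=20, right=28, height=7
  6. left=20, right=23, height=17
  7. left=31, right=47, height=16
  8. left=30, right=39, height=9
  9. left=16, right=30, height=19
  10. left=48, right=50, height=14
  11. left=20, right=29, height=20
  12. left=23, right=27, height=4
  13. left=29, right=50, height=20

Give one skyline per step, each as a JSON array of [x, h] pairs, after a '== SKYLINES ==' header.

== SKYLINES ==
[[16,15],[23,0]]
[[16,15],[23,0]]
[[16,15],[23,0]]
[[16,15],[23,0]]
[[16,15],[23,7],[28,0]]
[[16,15],[20,17],[23,7],[28,0]]
[[16,15],[20,17],[23,7],[28,0],[31,16],[47,0]]
[[16,15],[20,17],[23,7],[28,0],[30,9],[31,16],[47,0]]
[[16,19],[30,9],[31,16],[47,0]]
[[16,19],[30,9],[31,16],[47,0],[48,14],[50,0]]
[[16,19],[20,20],[29,19],[30,9],[31,16],[47,0],[48,14],[50,0]]
[[16,19],[20,20],[29,19],[30,9],[31,16],[47,0],[48,14],[50,0]]
[[16,19],[20,20],[50,0]]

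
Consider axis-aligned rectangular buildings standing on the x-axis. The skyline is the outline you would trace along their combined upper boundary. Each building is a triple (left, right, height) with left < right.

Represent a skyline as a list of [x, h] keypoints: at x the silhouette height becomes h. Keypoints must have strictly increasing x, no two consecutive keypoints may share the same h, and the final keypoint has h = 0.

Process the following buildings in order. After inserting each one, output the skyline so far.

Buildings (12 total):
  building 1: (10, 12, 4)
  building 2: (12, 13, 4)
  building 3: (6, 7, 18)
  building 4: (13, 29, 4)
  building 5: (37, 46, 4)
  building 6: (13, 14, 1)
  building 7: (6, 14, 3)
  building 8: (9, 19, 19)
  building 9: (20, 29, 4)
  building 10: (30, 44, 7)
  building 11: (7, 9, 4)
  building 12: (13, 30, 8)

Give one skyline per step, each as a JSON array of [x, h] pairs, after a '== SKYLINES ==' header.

== SKYLINES ==
[[10,4],[12,0]]
[[10,4],[13,0]]
[[6,18],[7,0],[10,4],[13,0]]
[[6,18],[7,0],[10,4],[29,0]]
[[6,18],[7,0],[10,4],[29,0],[37,4],[46,0]]
[[6,18],[7,0],[10,4],[29,0],[37,4],[46,0]]
[[6,18],[7,3],[10,4],[29,0],[37,4],[46,0]]
[[6,18],[7,3],[9,19],[19,4],[29,0],[37,4],[46,0]]
[[6,18],[7,3],[9,19],[19,4],[29,0],[37,4],[46,0]]
[[6,18],[7,3],[9,19],[19,4],[29,0],[30,7],[44,4],[46,0]]
[[6,18],[7,4],[9,19],[19,4],[29,0],[30,7],[44,4],[46,0]]
[[6,18],[7,4],[9,19],[19,8],[30,7],[44,4],[46,0]]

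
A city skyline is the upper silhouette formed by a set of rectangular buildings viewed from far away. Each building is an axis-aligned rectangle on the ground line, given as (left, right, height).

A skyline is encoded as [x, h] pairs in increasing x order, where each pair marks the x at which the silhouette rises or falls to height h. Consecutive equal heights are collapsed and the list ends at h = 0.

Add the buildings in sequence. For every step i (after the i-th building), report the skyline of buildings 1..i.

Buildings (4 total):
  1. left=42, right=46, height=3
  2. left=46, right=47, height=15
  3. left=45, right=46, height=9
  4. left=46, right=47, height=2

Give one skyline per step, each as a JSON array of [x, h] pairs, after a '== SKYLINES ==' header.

== SKYLINES ==
[[42,3],[46,0]]
[[42,3],[46,15],[47,0]]
[[42,3],[45,9],[46,15],[47,0]]
[[42,3],[45,9],[46,15],[47,0]]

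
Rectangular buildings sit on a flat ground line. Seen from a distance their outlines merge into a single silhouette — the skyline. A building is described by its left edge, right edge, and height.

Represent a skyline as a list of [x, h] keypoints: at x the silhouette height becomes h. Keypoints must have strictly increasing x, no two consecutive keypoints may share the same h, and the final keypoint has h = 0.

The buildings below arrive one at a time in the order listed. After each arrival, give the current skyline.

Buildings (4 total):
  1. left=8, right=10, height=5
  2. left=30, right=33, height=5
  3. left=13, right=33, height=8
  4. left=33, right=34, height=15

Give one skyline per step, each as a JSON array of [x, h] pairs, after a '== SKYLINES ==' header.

== SKYLINES ==
[[8,5],[10,0]]
[[8,5],[10,0],[30,5],[33,0]]
[[8,5],[10,0],[13,8],[33,0]]
[[8,5],[10,0],[13,8],[33,15],[34,0]]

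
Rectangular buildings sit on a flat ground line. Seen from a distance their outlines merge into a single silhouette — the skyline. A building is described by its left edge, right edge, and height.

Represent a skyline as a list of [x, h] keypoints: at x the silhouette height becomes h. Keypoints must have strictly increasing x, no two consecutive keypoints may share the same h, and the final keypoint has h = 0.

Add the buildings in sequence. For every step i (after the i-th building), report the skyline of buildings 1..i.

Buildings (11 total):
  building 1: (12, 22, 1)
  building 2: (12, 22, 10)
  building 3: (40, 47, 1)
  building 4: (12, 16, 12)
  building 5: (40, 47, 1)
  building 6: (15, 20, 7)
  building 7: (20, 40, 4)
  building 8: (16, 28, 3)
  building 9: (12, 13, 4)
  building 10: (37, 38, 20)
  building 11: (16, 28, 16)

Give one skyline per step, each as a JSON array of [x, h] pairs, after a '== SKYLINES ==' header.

== SKYLINES ==
[[12,1],[22,0]]
[[12,10],[22,0]]
[[12,10],[22,0],[40,1],[47,0]]
[[12,12],[16,10],[22,0],[40,1],[47,0]]
[[12,12],[16,10],[22,0],[40,1],[47,0]]
[[12,12],[16,10],[22,0],[40,1],[47,0]]
[[12,12],[16,10],[22,4],[40,1],[47,0]]
[[12,12],[16,10],[22,4],[40,1],[47,0]]
[[12,12],[16,10],[22,4],[40,1],[47,0]]
[[12,12],[16,10],[22,4],[37,20],[38,4],[40,1],[47,0]]
[[12,12],[16,16],[28,4],[37,20],[38,4],[40,1],[47,0]]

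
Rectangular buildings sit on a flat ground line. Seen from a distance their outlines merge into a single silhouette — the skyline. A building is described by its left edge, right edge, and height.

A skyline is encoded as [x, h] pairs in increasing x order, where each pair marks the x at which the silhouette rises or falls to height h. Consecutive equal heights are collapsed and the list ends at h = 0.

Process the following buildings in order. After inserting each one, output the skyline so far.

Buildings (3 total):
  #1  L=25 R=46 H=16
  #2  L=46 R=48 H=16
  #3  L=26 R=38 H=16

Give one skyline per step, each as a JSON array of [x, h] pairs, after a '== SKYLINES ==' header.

== SKYLINES ==
[[25,16],[46,0]]
[[25,16],[48,0]]
[[25,16],[48,0]]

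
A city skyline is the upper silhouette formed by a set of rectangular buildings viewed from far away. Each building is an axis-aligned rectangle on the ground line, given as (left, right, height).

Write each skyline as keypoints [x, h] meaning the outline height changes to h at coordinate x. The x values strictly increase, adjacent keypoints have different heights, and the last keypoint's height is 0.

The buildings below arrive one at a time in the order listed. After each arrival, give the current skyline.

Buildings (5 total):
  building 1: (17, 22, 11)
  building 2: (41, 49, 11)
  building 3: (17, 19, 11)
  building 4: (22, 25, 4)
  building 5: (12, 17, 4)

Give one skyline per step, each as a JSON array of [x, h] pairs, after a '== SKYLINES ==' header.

== SKYLINES ==
[[17,11],[22,0]]
[[17,11],[22,0],[41,11],[49,0]]
[[17,11],[22,0],[41,11],[49,0]]
[[17,11],[22,4],[25,0],[41,11],[49,0]]
[[12,4],[17,11],[22,4],[25,0],[41,11],[49,0]]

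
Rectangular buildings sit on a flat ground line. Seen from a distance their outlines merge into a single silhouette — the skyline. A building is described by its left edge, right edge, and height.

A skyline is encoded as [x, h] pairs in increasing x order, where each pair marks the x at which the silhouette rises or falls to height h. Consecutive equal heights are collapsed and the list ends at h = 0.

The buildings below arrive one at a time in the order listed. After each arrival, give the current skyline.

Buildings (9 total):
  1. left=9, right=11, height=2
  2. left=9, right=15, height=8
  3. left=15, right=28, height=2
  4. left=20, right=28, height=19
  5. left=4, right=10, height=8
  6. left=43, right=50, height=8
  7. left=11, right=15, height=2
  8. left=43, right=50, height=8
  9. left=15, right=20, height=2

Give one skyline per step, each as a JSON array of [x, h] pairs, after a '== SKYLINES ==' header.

== SKYLINES ==
[[9,2],[11,0]]
[[9,8],[15,0]]
[[9,8],[15,2],[28,0]]
[[9,8],[15,2],[20,19],[28,0]]
[[4,8],[15,2],[20,19],[28,0]]
[[4,8],[15,2],[20,19],[28,0],[43,8],[50,0]]
[[4,8],[15,2],[20,19],[28,0],[43,8],[50,0]]
[[4,8],[15,2],[20,19],[28,0],[43,8],[50,0]]
[[4,8],[15,2],[20,19],[28,0],[43,8],[50,0]]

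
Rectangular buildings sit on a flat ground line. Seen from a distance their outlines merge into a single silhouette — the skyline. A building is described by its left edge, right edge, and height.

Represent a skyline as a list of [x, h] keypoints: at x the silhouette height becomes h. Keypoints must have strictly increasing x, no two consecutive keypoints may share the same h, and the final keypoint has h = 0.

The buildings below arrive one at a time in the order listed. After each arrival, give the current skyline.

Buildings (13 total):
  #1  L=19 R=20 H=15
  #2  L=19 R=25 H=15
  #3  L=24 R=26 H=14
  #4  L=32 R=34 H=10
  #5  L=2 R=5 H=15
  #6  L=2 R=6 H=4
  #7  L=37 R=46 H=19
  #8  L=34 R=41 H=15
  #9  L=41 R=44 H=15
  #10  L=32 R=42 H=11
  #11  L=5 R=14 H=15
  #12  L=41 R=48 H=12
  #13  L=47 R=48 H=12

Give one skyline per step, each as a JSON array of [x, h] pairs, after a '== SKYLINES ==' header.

== SKYLINES ==
[[19,15],[20,0]]
[[19,15],[25,0]]
[[19,15],[25,14],[26,0]]
[[19,15],[25,14],[26,0],[32,10],[34,0]]
[[2,15],[5,0],[19,15],[25,14],[26,0],[32,10],[34,0]]
[[2,15],[5,4],[6,0],[19,15],[25,14],[26,0],[32,10],[34,0]]
[[2,15],[5,4],[6,0],[19,15],[25,14],[26,0],[32,10],[34,0],[37,19],[46,0]]
[[2,15],[5,4],[6,0],[19,15],[25,14],[26,0],[32,10],[34,15],[37,19],[46,0]]
[[2,15],[5,4],[6,0],[19,15],[25,14],[26,0],[32,10],[34,15],[37,19],[46,0]]
[[2,15],[5,4],[6,0],[19,15],[25,14],[26,0],[32,11],[34,15],[37,19],[46,0]]
[[2,15],[14,0],[19,15],[25,14],[26,0],[32,11],[34,15],[37,19],[46,0]]
[[2,15],[14,0],[19,15],[25,14],[26,0],[32,11],[34,15],[37,19],[46,12],[48,0]]
[[2,15],[14,0],[19,15],[25,14],[26,0],[32,11],[34,15],[37,19],[46,12],[48,0]]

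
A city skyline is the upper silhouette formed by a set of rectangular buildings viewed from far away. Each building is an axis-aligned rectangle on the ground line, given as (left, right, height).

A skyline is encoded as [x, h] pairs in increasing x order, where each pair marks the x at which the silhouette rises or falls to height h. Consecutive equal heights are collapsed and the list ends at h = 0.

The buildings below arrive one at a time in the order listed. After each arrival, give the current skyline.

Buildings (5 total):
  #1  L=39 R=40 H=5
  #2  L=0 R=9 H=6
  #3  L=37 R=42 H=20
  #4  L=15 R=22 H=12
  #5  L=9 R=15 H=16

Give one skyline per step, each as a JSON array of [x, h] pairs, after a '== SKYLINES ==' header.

== SKYLINES ==
[[39,5],[40,0]]
[[0,6],[9,0],[39,5],[40,0]]
[[0,6],[9,0],[37,20],[42,0]]
[[0,6],[9,0],[15,12],[22,0],[37,20],[42,0]]
[[0,6],[9,16],[15,12],[22,0],[37,20],[42,0]]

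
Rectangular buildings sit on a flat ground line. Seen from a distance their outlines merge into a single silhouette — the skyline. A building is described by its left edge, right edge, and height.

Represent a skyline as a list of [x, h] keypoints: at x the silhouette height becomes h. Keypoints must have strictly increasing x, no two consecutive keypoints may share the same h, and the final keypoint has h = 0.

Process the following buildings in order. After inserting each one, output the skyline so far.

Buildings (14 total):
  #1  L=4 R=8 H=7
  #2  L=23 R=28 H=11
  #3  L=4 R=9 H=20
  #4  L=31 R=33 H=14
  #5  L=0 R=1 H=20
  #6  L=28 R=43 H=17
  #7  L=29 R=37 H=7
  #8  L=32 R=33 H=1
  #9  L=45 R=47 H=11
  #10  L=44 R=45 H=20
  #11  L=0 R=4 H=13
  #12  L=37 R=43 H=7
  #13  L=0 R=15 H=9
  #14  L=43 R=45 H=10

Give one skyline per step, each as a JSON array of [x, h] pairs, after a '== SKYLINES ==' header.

== SKYLINES ==
[[4,7],[8,0]]
[[4,7],[8,0],[23,11],[28,0]]
[[4,20],[9,0],[23,11],[28,0]]
[[4,20],[9,0],[23,11],[28,0],[31,14],[33,0]]
[[0,20],[1,0],[4,20],[9,0],[23,11],[28,0],[31,14],[33,0]]
[[0,20],[1,0],[4,20],[9,0],[23,11],[28,17],[43,0]]
[[0,20],[1,0],[4,20],[9,0],[23,11],[28,17],[43,0]]
[[0,20],[1,0],[4,20],[9,0],[23,11],[28,17],[43,0]]
[[0,20],[1,0],[4,20],[9,0],[23,11],[28,17],[43,0],[45,11],[47,0]]
[[0,20],[1,0],[4,20],[9,0],[23,11],[28,17],[43,0],[44,20],[45,11],[47,0]]
[[0,20],[1,13],[4,20],[9,0],[23,11],[28,17],[43,0],[44,20],[45,11],[47,0]]
[[0,20],[1,13],[4,20],[9,0],[23,11],[28,17],[43,0],[44,20],[45,11],[47,0]]
[[0,20],[1,13],[4,20],[9,9],[15,0],[23,11],[28,17],[43,0],[44,20],[45,11],[47,0]]
[[0,20],[1,13],[4,20],[9,9],[15,0],[23,11],[28,17],[43,10],[44,20],[45,11],[47,0]]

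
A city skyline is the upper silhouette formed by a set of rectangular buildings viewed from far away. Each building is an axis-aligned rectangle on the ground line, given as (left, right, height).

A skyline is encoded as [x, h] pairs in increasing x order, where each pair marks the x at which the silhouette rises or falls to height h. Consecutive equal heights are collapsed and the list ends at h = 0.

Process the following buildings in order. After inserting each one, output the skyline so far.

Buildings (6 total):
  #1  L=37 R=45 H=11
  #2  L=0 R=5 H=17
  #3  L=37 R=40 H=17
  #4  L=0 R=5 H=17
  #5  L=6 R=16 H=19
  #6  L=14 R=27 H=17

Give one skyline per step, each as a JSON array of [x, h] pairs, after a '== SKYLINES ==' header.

== SKYLINES ==
[[37,11],[45,0]]
[[0,17],[5,0],[37,11],[45,0]]
[[0,17],[5,0],[37,17],[40,11],[45,0]]
[[0,17],[5,0],[37,17],[40,11],[45,0]]
[[0,17],[5,0],[6,19],[16,0],[37,17],[40,11],[45,0]]
[[0,17],[5,0],[6,19],[16,17],[27,0],[37,17],[40,11],[45,0]]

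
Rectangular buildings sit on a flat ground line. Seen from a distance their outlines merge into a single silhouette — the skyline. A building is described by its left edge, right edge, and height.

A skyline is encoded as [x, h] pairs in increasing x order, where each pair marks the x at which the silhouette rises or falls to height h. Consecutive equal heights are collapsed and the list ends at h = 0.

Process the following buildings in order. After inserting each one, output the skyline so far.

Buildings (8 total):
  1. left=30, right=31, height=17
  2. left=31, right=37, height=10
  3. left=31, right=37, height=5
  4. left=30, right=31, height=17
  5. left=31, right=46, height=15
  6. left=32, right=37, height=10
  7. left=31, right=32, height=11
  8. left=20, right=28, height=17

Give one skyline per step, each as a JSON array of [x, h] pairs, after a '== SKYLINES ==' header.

== SKYLINES ==
[[30,17],[31,0]]
[[30,17],[31,10],[37,0]]
[[30,17],[31,10],[37,0]]
[[30,17],[31,10],[37,0]]
[[30,17],[31,15],[46,0]]
[[30,17],[31,15],[46,0]]
[[30,17],[31,15],[46,0]]
[[20,17],[28,0],[30,17],[31,15],[46,0]]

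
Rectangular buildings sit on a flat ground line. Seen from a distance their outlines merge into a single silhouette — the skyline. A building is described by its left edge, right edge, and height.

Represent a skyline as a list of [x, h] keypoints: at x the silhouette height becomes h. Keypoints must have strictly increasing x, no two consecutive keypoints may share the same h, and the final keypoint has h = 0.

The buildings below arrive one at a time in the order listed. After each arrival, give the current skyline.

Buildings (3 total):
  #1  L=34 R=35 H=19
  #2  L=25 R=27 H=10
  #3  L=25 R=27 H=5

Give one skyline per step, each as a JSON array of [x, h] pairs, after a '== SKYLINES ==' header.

== SKYLINES ==
[[34,19],[35,0]]
[[25,10],[27,0],[34,19],[35,0]]
[[25,10],[27,0],[34,19],[35,0]]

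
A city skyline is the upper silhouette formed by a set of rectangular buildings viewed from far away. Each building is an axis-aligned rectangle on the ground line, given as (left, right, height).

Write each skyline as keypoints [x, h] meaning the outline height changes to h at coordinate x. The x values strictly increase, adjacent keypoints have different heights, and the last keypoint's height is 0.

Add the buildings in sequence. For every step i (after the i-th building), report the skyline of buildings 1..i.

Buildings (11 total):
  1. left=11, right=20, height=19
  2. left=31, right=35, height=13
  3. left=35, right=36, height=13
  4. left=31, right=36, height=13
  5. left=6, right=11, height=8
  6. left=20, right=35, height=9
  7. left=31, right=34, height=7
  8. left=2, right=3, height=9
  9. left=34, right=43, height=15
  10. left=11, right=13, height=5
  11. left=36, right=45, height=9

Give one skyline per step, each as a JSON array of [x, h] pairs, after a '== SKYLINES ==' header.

== SKYLINES ==
[[11,19],[20,0]]
[[11,19],[20,0],[31,13],[35,0]]
[[11,19],[20,0],[31,13],[36,0]]
[[11,19],[20,0],[31,13],[36,0]]
[[6,8],[11,19],[20,0],[31,13],[36,0]]
[[6,8],[11,19],[20,9],[31,13],[36,0]]
[[6,8],[11,19],[20,9],[31,13],[36,0]]
[[2,9],[3,0],[6,8],[11,19],[20,9],[31,13],[36,0]]
[[2,9],[3,0],[6,8],[11,19],[20,9],[31,13],[34,15],[43,0]]
[[2,9],[3,0],[6,8],[11,19],[20,9],[31,13],[34,15],[43,0]]
[[2,9],[3,0],[6,8],[11,19],[20,9],[31,13],[34,15],[43,9],[45,0]]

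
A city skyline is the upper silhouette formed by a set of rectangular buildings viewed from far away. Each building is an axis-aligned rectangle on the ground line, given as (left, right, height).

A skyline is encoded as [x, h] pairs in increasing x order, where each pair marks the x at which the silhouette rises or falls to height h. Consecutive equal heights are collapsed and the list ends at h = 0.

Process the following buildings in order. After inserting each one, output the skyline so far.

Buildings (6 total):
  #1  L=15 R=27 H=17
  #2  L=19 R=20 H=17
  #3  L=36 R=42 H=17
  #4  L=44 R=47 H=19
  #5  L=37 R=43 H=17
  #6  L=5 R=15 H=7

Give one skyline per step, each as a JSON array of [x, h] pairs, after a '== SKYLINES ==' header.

== SKYLINES ==
[[15,17],[27,0]]
[[15,17],[27,0]]
[[15,17],[27,0],[36,17],[42,0]]
[[15,17],[27,0],[36,17],[42,0],[44,19],[47,0]]
[[15,17],[27,0],[36,17],[43,0],[44,19],[47,0]]
[[5,7],[15,17],[27,0],[36,17],[43,0],[44,19],[47,0]]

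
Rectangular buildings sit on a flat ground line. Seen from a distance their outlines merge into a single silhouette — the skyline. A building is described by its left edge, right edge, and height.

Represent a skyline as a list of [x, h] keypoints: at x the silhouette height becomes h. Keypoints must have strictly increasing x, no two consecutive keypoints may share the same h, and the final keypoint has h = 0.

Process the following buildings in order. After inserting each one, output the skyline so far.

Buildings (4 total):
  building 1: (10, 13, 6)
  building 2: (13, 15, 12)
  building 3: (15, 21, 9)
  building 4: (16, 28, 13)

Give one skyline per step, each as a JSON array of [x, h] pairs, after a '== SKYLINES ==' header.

== SKYLINES ==
[[10,6],[13,0]]
[[10,6],[13,12],[15,0]]
[[10,6],[13,12],[15,9],[21,0]]
[[10,6],[13,12],[15,9],[16,13],[28,0]]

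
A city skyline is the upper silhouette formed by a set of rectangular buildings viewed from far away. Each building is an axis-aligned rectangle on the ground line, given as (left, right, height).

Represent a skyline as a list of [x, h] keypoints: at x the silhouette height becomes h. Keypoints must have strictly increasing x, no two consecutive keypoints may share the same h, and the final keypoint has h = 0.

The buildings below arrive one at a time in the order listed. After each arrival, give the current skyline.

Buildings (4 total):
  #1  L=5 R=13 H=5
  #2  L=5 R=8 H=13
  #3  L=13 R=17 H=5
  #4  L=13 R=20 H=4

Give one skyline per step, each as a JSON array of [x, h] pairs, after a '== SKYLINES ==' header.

== SKYLINES ==
[[5,5],[13,0]]
[[5,13],[8,5],[13,0]]
[[5,13],[8,5],[17,0]]
[[5,13],[8,5],[17,4],[20,0]]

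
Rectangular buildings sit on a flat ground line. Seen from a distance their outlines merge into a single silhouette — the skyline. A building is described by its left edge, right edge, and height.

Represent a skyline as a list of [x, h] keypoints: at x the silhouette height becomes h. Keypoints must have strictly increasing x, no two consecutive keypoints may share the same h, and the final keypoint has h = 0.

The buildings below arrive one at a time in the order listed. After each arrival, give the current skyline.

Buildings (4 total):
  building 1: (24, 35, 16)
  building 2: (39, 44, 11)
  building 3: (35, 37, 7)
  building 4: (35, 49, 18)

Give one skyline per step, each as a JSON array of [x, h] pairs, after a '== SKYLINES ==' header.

== SKYLINES ==
[[24,16],[35,0]]
[[24,16],[35,0],[39,11],[44,0]]
[[24,16],[35,7],[37,0],[39,11],[44,0]]
[[24,16],[35,18],[49,0]]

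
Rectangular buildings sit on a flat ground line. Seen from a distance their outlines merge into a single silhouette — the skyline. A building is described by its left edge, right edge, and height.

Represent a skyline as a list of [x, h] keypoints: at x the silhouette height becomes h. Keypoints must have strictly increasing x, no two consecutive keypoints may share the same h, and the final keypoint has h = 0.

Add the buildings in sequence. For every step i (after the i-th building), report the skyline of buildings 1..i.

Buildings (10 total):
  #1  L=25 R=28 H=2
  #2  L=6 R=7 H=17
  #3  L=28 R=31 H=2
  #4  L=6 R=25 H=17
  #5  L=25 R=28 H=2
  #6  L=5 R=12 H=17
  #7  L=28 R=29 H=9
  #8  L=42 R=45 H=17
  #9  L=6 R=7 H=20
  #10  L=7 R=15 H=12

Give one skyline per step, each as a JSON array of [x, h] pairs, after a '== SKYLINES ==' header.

== SKYLINES ==
[[25,2],[28,0]]
[[6,17],[7,0],[25,2],[28,0]]
[[6,17],[7,0],[25,2],[31,0]]
[[6,17],[25,2],[31,0]]
[[6,17],[25,2],[31,0]]
[[5,17],[25,2],[31,0]]
[[5,17],[25,2],[28,9],[29,2],[31,0]]
[[5,17],[25,2],[28,9],[29,2],[31,0],[42,17],[45,0]]
[[5,17],[6,20],[7,17],[25,2],[28,9],[29,2],[31,0],[42,17],[45,0]]
[[5,17],[6,20],[7,17],[25,2],[28,9],[29,2],[31,0],[42,17],[45,0]]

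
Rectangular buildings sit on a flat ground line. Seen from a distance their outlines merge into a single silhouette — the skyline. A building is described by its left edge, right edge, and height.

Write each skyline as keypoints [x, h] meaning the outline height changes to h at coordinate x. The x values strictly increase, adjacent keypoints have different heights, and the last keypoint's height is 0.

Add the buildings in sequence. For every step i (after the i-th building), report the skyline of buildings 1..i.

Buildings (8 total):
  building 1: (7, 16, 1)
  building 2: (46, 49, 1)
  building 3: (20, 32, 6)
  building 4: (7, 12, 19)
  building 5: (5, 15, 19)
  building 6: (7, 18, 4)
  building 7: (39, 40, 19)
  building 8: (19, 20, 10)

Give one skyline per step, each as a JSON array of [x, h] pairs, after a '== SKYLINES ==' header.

== SKYLINES ==
[[7,1],[16,0]]
[[7,1],[16,0],[46,1],[49,0]]
[[7,1],[16,0],[20,6],[32,0],[46,1],[49,0]]
[[7,19],[12,1],[16,0],[20,6],[32,0],[46,1],[49,0]]
[[5,19],[15,1],[16,0],[20,6],[32,0],[46,1],[49,0]]
[[5,19],[15,4],[18,0],[20,6],[32,0],[46,1],[49,0]]
[[5,19],[15,4],[18,0],[20,6],[32,0],[39,19],[40,0],[46,1],[49,0]]
[[5,19],[15,4],[18,0],[19,10],[20,6],[32,0],[39,19],[40,0],[46,1],[49,0]]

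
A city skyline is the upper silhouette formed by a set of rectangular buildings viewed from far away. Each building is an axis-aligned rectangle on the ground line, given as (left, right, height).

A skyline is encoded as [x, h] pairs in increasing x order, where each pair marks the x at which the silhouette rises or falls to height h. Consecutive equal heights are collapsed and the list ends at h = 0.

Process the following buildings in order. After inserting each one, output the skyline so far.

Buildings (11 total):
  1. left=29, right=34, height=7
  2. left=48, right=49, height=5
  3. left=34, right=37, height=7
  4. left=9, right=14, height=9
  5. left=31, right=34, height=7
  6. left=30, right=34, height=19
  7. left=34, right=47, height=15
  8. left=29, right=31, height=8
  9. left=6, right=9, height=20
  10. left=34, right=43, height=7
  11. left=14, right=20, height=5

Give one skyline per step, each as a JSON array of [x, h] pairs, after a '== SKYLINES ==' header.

== SKYLINES ==
[[29,7],[34,0]]
[[29,7],[34,0],[48,5],[49,0]]
[[29,7],[37,0],[48,5],[49,0]]
[[9,9],[14,0],[29,7],[37,0],[48,5],[49,0]]
[[9,9],[14,0],[29,7],[37,0],[48,5],[49,0]]
[[9,9],[14,0],[29,7],[30,19],[34,7],[37,0],[48,5],[49,0]]
[[9,9],[14,0],[29,7],[30,19],[34,15],[47,0],[48,5],[49,0]]
[[9,9],[14,0],[29,8],[30,19],[34,15],[47,0],[48,5],[49,0]]
[[6,20],[9,9],[14,0],[29,8],[30,19],[34,15],[47,0],[48,5],[49,0]]
[[6,20],[9,9],[14,0],[29,8],[30,19],[34,15],[47,0],[48,5],[49,0]]
[[6,20],[9,9],[14,5],[20,0],[29,8],[30,19],[34,15],[47,0],[48,5],[49,0]]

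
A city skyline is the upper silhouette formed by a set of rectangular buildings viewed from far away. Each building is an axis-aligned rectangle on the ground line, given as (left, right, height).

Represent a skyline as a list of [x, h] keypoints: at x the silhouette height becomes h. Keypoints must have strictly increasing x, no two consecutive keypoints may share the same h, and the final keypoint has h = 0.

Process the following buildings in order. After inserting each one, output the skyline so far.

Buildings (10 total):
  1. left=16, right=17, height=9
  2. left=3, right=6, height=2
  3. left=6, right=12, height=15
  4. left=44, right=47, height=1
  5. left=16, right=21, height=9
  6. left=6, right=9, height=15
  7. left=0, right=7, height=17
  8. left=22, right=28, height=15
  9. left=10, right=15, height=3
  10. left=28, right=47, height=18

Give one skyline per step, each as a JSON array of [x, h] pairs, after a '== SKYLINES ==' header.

== SKYLINES ==
[[16,9],[17,0]]
[[3,2],[6,0],[16,9],[17,0]]
[[3,2],[6,15],[12,0],[16,9],[17,0]]
[[3,2],[6,15],[12,0],[16,9],[17,0],[44,1],[47,0]]
[[3,2],[6,15],[12,0],[16,9],[21,0],[44,1],[47,0]]
[[3,2],[6,15],[12,0],[16,9],[21,0],[44,1],[47,0]]
[[0,17],[7,15],[12,0],[16,9],[21,0],[44,1],[47,0]]
[[0,17],[7,15],[12,0],[16,9],[21,0],[22,15],[28,0],[44,1],[47,0]]
[[0,17],[7,15],[12,3],[15,0],[16,9],[21,0],[22,15],[28,0],[44,1],[47,0]]
[[0,17],[7,15],[12,3],[15,0],[16,9],[21,0],[22,15],[28,18],[47,0]]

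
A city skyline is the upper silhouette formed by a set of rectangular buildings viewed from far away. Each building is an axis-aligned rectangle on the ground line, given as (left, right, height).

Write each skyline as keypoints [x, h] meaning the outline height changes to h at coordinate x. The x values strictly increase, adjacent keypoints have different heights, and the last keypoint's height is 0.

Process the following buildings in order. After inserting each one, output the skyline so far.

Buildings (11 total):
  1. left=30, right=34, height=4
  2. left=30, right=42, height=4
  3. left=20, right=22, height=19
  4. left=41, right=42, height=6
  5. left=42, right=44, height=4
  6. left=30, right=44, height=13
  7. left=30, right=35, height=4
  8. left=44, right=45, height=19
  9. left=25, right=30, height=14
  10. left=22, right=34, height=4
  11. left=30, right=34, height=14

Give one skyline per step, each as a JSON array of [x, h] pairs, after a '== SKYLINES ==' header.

== SKYLINES ==
[[30,4],[34,0]]
[[30,4],[42,0]]
[[20,19],[22,0],[30,4],[42,0]]
[[20,19],[22,0],[30,4],[41,6],[42,0]]
[[20,19],[22,0],[30,4],[41,6],[42,4],[44,0]]
[[20,19],[22,0],[30,13],[44,0]]
[[20,19],[22,0],[30,13],[44,0]]
[[20,19],[22,0],[30,13],[44,19],[45,0]]
[[20,19],[22,0],[25,14],[30,13],[44,19],[45,0]]
[[20,19],[22,4],[25,14],[30,13],[44,19],[45,0]]
[[20,19],[22,4],[25,14],[34,13],[44,19],[45,0]]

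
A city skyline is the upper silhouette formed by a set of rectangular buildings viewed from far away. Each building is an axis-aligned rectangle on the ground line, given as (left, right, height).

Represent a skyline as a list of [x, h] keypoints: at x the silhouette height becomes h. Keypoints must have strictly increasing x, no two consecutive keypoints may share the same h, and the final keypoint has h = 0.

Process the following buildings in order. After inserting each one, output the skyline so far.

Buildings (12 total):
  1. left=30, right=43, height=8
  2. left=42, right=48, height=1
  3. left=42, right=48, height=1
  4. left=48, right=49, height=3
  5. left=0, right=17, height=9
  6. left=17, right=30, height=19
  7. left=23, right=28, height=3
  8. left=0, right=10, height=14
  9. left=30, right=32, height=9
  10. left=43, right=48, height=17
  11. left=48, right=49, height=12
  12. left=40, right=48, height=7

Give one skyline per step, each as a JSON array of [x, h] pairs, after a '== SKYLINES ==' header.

== SKYLINES ==
[[30,8],[43,0]]
[[30,8],[43,1],[48,0]]
[[30,8],[43,1],[48,0]]
[[30,8],[43,1],[48,3],[49,0]]
[[0,9],[17,0],[30,8],[43,1],[48,3],[49,0]]
[[0,9],[17,19],[30,8],[43,1],[48,3],[49,0]]
[[0,9],[17,19],[30,8],[43,1],[48,3],[49,0]]
[[0,14],[10,9],[17,19],[30,8],[43,1],[48,3],[49,0]]
[[0,14],[10,9],[17,19],[30,9],[32,8],[43,1],[48,3],[49,0]]
[[0,14],[10,9],[17,19],[30,9],[32,8],[43,17],[48,3],[49,0]]
[[0,14],[10,9],[17,19],[30,9],[32,8],[43,17],[48,12],[49,0]]
[[0,14],[10,9],[17,19],[30,9],[32,8],[43,17],[48,12],[49,0]]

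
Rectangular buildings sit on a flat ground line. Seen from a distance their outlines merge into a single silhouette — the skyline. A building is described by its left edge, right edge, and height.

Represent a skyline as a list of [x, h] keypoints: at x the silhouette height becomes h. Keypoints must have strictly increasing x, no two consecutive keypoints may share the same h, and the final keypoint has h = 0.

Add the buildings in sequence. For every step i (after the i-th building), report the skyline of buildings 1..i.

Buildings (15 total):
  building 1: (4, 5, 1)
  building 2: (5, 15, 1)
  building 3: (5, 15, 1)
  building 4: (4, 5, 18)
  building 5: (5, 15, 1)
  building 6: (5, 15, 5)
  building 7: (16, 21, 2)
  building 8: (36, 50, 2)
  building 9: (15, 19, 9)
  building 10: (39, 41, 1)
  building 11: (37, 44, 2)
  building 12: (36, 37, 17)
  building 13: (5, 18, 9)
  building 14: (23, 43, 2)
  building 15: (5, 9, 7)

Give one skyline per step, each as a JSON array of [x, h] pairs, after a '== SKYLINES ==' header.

== SKYLINES ==
[[4,1],[5,0]]
[[4,1],[15,0]]
[[4,1],[15,0]]
[[4,18],[5,1],[15,0]]
[[4,18],[5,1],[15,0]]
[[4,18],[5,5],[15,0]]
[[4,18],[5,5],[15,0],[16,2],[21,0]]
[[4,18],[5,5],[15,0],[16,2],[21,0],[36,2],[50,0]]
[[4,18],[5,5],[15,9],[19,2],[21,0],[36,2],[50,0]]
[[4,18],[5,5],[15,9],[19,2],[21,0],[36,2],[50,0]]
[[4,18],[5,5],[15,9],[19,2],[21,0],[36,2],[50,0]]
[[4,18],[5,5],[15,9],[19,2],[21,0],[36,17],[37,2],[50,0]]
[[4,18],[5,9],[19,2],[21,0],[36,17],[37,2],[50,0]]
[[4,18],[5,9],[19,2],[21,0],[23,2],[36,17],[37,2],[50,0]]
[[4,18],[5,9],[19,2],[21,0],[23,2],[36,17],[37,2],[50,0]]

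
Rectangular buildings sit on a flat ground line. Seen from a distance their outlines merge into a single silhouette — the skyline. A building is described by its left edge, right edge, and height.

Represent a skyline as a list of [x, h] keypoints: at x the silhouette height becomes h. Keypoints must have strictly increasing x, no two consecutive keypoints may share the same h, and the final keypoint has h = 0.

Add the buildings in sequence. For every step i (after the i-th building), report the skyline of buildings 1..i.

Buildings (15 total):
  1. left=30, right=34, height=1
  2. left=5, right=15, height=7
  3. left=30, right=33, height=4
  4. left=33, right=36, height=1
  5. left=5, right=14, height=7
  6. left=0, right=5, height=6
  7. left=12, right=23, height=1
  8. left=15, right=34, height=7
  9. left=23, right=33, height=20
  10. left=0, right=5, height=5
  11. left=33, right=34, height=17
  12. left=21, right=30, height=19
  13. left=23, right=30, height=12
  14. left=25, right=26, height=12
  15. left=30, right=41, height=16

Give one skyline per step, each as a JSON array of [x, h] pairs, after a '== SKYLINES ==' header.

== SKYLINES ==
[[30,1],[34,0]]
[[5,7],[15,0],[30,1],[34,0]]
[[5,7],[15,0],[30,4],[33,1],[34,0]]
[[5,7],[15,0],[30,4],[33,1],[36,0]]
[[5,7],[15,0],[30,4],[33,1],[36,0]]
[[0,6],[5,7],[15,0],[30,4],[33,1],[36,0]]
[[0,6],[5,7],[15,1],[23,0],[30,4],[33,1],[36,0]]
[[0,6],[5,7],[34,1],[36,0]]
[[0,6],[5,7],[23,20],[33,7],[34,1],[36,0]]
[[0,6],[5,7],[23,20],[33,7],[34,1],[36,0]]
[[0,6],[5,7],[23,20],[33,17],[34,1],[36,0]]
[[0,6],[5,7],[21,19],[23,20],[33,17],[34,1],[36,0]]
[[0,6],[5,7],[21,19],[23,20],[33,17],[34,1],[36,0]]
[[0,6],[5,7],[21,19],[23,20],[33,17],[34,1],[36,0]]
[[0,6],[5,7],[21,19],[23,20],[33,17],[34,16],[41,0]]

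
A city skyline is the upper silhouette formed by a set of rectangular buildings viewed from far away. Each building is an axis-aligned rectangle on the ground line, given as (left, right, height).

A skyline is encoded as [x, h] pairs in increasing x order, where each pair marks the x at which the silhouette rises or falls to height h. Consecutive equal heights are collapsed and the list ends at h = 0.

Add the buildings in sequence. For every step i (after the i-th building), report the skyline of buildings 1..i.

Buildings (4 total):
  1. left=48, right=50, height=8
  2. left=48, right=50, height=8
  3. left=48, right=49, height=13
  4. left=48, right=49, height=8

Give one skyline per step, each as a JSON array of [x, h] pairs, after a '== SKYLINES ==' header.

== SKYLINES ==
[[48,8],[50,0]]
[[48,8],[50,0]]
[[48,13],[49,8],[50,0]]
[[48,13],[49,8],[50,0]]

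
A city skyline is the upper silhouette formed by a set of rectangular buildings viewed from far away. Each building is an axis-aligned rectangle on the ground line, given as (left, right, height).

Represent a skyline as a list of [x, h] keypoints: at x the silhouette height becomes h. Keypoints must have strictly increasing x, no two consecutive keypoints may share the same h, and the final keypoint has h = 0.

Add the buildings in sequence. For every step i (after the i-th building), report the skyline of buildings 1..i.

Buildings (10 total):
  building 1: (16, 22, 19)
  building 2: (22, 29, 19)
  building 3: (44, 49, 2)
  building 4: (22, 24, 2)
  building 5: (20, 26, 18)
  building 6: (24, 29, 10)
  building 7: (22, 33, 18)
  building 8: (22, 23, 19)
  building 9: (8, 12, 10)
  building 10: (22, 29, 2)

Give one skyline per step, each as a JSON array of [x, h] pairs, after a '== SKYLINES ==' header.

== SKYLINES ==
[[16,19],[22,0]]
[[16,19],[29,0]]
[[16,19],[29,0],[44,2],[49,0]]
[[16,19],[29,0],[44,2],[49,0]]
[[16,19],[29,0],[44,2],[49,0]]
[[16,19],[29,0],[44,2],[49,0]]
[[16,19],[29,18],[33,0],[44,2],[49,0]]
[[16,19],[29,18],[33,0],[44,2],[49,0]]
[[8,10],[12,0],[16,19],[29,18],[33,0],[44,2],[49,0]]
[[8,10],[12,0],[16,19],[29,18],[33,0],[44,2],[49,0]]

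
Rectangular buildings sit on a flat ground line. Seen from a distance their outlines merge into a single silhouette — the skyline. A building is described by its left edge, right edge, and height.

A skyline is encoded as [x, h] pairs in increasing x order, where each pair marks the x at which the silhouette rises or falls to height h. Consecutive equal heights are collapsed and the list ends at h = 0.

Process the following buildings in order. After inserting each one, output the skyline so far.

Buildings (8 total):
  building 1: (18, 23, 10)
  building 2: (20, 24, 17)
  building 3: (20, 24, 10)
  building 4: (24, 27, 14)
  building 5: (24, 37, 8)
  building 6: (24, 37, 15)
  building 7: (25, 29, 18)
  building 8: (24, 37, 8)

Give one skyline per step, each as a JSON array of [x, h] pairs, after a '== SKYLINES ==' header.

== SKYLINES ==
[[18,10],[23,0]]
[[18,10],[20,17],[24,0]]
[[18,10],[20,17],[24,0]]
[[18,10],[20,17],[24,14],[27,0]]
[[18,10],[20,17],[24,14],[27,8],[37,0]]
[[18,10],[20,17],[24,15],[37,0]]
[[18,10],[20,17],[24,15],[25,18],[29,15],[37,0]]
[[18,10],[20,17],[24,15],[25,18],[29,15],[37,0]]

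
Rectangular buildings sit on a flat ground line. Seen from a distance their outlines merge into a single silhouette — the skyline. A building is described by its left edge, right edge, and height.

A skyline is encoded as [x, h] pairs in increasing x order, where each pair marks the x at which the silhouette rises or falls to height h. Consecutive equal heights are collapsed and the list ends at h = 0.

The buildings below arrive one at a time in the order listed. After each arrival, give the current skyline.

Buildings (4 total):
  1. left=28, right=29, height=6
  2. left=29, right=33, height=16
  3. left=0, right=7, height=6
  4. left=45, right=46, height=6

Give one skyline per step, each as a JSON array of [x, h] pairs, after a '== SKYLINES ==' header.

== SKYLINES ==
[[28,6],[29,0]]
[[28,6],[29,16],[33,0]]
[[0,6],[7,0],[28,6],[29,16],[33,0]]
[[0,6],[7,0],[28,6],[29,16],[33,0],[45,6],[46,0]]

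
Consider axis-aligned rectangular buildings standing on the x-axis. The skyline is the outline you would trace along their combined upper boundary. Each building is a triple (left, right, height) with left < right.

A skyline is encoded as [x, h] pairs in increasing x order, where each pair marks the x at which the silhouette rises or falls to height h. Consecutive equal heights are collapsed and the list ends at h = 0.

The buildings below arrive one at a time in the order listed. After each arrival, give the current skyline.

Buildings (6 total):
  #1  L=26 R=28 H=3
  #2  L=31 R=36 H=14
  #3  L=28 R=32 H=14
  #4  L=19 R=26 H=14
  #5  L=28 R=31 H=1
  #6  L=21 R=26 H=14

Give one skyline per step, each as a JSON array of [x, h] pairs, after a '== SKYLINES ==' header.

== SKYLINES ==
[[26,3],[28,0]]
[[26,3],[28,0],[31,14],[36,0]]
[[26,3],[28,14],[36,0]]
[[19,14],[26,3],[28,14],[36,0]]
[[19,14],[26,3],[28,14],[36,0]]
[[19,14],[26,3],[28,14],[36,0]]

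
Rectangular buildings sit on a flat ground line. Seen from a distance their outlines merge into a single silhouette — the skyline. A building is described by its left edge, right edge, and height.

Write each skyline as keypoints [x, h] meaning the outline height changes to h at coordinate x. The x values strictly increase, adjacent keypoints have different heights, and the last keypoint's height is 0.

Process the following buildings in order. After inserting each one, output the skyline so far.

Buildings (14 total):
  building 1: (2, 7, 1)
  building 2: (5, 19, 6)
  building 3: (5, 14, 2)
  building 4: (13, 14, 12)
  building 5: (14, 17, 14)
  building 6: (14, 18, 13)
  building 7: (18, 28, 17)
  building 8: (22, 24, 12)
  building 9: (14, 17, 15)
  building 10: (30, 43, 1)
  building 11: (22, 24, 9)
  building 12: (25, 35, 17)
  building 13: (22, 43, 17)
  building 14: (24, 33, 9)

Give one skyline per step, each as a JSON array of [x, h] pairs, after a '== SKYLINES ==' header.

== SKYLINES ==
[[2,1],[7,0]]
[[2,1],[5,6],[19,0]]
[[2,1],[5,6],[19,0]]
[[2,1],[5,6],[13,12],[14,6],[19,0]]
[[2,1],[5,6],[13,12],[14,14],[17,6],[19,0]]
[[2,1],[5,6],[13,12],[14,14],[17,13],[18,6],[19,0]]
[[2,1],[5,6],[13,12],[14,14],[17,13],[18,17],[28,0]]
[[2,1],[5,6],[13,12],[14,14],[17,13],[18,17],[28,0]]
[[2,1],[5,6],[13,12],[14,15],[17,13],[18,17],[28,0]]
[[2,1],[5,6],[13,12],[14,15],[17,13],[18,17],[28,0],[30,1],[43,0]]
[[2,1],[5,6],[13,12],[14,15],[17,13],[18,17],[28,0],[30,1],[43,0]]
[[2,1],[5,6],[13,12],[14,15],[17,13],[18,17],[35,1],[43,0]]
[[2,1],[5,6],[13,12],[14,15],[17,13],[18,17],[43,0]]
[[2,1],[5,6],[13,12],[14,15],[17,13],[18,17],[43,0]]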